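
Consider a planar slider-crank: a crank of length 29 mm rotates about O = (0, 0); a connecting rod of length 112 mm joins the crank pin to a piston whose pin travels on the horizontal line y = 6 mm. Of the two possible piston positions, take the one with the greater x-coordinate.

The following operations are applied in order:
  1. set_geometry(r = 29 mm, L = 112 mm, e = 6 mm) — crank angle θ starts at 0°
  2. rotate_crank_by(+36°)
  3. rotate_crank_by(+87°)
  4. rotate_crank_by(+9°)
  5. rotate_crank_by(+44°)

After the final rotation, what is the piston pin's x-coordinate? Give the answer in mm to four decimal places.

set_geometry: r = 29 mm, L = 112 mm, e = 6 mm; θ ← 0°
rotate_crank_by(+36°): θ ← 0° +36° = 36°
rotate_crank_by(+87°): θ ← 36° +87° = 123°
rotate_crank_by(+9°): θ ← 123° +9° = 132°
rotate_crank_by(+44°): θ ← 132° +44° = 176°
crank pin P = (r cos θ, r sin θ) = (-28.929357, 2.022938)
h = r sin θ − e = 2.022938 − 6 = -3.977062
x = r cos θ + √(L² − h²) = -28.929357 + √(12544.0 − 15.8170) = -28.929357 + 111.929366 = 83.000009

83.0000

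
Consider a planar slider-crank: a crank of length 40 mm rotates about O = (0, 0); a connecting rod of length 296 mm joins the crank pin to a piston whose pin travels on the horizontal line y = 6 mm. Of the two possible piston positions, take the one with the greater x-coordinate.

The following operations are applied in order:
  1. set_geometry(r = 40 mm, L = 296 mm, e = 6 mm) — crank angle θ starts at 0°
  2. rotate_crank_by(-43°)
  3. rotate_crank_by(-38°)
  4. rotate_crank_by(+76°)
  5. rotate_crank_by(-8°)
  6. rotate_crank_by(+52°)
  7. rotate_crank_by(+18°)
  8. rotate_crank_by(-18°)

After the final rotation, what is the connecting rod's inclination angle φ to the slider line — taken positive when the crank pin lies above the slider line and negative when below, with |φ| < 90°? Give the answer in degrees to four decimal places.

3.7138

set_geometry: r = 40 mm, L = 296 mm, e = 6 mm; θ ← 0°
rotate_crank_by(-43°): θ ← 0° -43° = -43°
rotate_crank_by(-38°): θ ← -43° -38° = -81°
rotate_crank_by(+76°): θ ← -81° +76° = -5°
rotate_crank_by(-8°): θ ← -5° -8° = -13°
rotate_crank_by(+52°): θ ← -13° +52° = 39°
rotate_crank_by(+18°): θ ← 39° +18° = 57°
rotate_crank_by(-18°): θ ← 57° -18° = 39°
crank pin P = (r cos θ, r sin θ) = (31.085838, 25.172816)
h = r sin θ − e = 25.172816 − 6 = 19.172816
sin φ = h / L = 19.172816 / 296 = 0.06477303
φ = arcsin(0.06477303) = 3.713821°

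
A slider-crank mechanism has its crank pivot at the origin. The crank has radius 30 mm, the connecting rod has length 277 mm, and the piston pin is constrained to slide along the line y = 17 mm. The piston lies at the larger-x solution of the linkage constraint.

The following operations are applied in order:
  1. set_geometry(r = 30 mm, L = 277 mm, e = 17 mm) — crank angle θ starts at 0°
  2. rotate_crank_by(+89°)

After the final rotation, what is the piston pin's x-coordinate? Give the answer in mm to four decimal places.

set_geometry: r = 30 mm, L = 277 mm, e = 17 mm; θ ← 0°
rotate_crank_by(+89°): θ ← 0° +89° = 89°
crank pin P = (r cos θ, r sin θ) = (0.523572, 29.995431)
h = r sin θ − e = 29.995431 − 17 = 12.995431
x = r cos θ + √(L² − h²) = 0.523572 + √(76729.0 − 168.8812) = 0.523572 + 276.694992 = 277.218565

277.2186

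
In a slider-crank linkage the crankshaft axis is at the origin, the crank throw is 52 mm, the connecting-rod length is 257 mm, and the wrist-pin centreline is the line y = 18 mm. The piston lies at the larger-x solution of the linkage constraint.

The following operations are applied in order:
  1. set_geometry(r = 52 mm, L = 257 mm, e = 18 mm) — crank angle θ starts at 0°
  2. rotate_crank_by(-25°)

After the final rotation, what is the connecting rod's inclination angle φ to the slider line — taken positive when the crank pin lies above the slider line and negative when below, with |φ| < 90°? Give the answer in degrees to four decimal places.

-8.9487

set_geometry: r = 52 mm, L = 257 mm, e = 18 mm; θ ← 0°
rotate_crank_by(-25°): θ ← 0° -25° = -25°
crank pin P = (r cos θ, r sin θ) = (47.128005, -21.976150)
h = r sin θ − e = -21.976150 − 18 = -39.976150
sin φ = h / L = -39.976150 / 257 = -0.15554922
φ = arcsin(-0.15554922) = -8.948651°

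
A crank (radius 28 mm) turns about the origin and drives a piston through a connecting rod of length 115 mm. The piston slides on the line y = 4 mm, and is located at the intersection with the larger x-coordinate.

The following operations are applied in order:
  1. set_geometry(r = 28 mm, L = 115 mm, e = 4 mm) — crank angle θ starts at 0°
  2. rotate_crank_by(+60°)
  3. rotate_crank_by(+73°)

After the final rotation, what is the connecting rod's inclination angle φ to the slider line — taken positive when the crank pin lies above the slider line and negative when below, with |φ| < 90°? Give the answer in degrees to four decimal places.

set_geometry: r = 28 mm, L = 115 mm, e = 4 mm; θ ← 0°
rotate_crank_by(+60°): θ ← 0° +60° = 60°
rotate_crank_by(+73°): θ ← 60° +73° = 133°
crank pin P = (r cos θ, r sin θ) = (-19.095954, 20.477904)
h = r sin θ − e = 20.477904 − 4 = 16.477904
sin φ = h / L = 16.477904 / 115 = 0.14328612
φ = arcsin(0.14328612) = 8.238045°

8.2380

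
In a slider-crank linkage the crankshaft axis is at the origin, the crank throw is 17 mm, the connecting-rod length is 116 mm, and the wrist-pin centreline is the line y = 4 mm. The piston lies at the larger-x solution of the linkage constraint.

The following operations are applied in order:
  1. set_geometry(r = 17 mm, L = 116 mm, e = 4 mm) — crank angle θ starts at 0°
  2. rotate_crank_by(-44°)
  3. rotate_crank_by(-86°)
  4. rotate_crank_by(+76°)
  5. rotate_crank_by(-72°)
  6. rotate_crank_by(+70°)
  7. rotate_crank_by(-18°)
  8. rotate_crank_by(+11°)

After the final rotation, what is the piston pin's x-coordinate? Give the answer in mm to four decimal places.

122.1267

set_geometry: r = 17 mm, L = 116 mm, e = 4 mm; θ ← 0°
rotate_crank_by(-44°): θ ← 0° -44° = -44°
rotate_crank_by(-86°): θ ← -44° -86° = -130°
rotate_crank_by(+76°): θ ← -130° +76° = -54°
rotate_crank_by(-72°): θ ← -54° -72° = -126°
rotate_crank_by(+70°): θ ← -126° +70° = -56°
rotate_crank_by(-18°): θ ← -56° -18° = -74°
rotate_crank_by(+11°): θ ← -74° +11° = -63°
crank pin P = (r cos θ, r sin θ) = (7.717838, -15.147111)
h = r sin θ − e = -15.147111 − 4 = -19.147111
x = r cos θ + √(L² − h²) = 7.717838 + √(13456.0 − 366.6119) = 7.717838 + 114.408864 = 122.126702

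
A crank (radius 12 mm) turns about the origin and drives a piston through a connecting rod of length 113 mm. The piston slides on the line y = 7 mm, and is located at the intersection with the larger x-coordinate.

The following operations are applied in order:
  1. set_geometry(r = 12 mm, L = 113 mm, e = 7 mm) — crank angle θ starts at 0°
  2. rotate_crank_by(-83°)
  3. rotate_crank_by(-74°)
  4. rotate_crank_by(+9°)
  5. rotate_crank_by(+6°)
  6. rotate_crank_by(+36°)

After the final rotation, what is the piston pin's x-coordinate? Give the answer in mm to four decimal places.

set_geometry: r = 12 mm, L = 113 mm, e = 7 mm; θ ← 0°
rotate_crank_by(-83°): θ ← 0° -83° = -83°
rotate_crank_by(-74°): θ ← -83° -74° = -157°
rotate_crank_by(+9°): θ ← -157° +9° = -148°
rotate_crank_by(+6°): θ ← -148° +6° = -142°
rotate_crank_by(+36°): θ ← -142° +36° = -106°
crank pin P = (r cos θ, r sin θ) = (-3.307648, -11.535140)
h = r sin θ − e = -11.535140 − 7 = -18.535140
x = r cos θ + √(L² − h²) = -3.307648 + √(12769.0 − 343.5514) = -3.307648 + 111.469496 = 108.161848

108.1618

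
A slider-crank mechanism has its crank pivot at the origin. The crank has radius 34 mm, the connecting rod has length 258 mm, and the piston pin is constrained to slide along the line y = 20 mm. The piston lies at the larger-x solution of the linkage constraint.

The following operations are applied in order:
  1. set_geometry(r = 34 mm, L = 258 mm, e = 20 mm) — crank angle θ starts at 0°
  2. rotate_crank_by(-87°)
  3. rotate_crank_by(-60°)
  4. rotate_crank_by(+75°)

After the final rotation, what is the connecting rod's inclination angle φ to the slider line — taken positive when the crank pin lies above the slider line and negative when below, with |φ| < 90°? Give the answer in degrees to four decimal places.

-11.7038

set_geometry: r = 34 mm, L = 258 mm, e = 20 mm; θ ← 0°
rotate_crank_by(-87°): θ ← 0° -87° = -87°
rotate_crank_by(-60°): θ ← -87° -60° = -147°
rotate_crank_by(+75°): θ ← -147° +75° = -72°
crank pin P = (r cos θ, r sin θ) = (10.506578, -32.335922)
h = r sin θ − e = -32.335922 − 20 = -52.335922
sin φ = h / L = -52.335922 / 258 = -0.20285241
φ = arcsin(-0.20285241) = -11.703810°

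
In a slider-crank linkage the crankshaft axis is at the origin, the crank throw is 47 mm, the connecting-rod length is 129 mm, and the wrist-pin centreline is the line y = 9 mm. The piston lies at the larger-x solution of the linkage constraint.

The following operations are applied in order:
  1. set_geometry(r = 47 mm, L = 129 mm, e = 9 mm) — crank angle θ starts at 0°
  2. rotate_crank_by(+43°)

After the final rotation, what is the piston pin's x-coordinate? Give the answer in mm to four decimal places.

161.2969

set_geometry: r = 47 mm, L = 129 mm, e = 9 mm; θ ← 0°
rotate_crank_by(+43°): θ ← 0° +43° = 43°
crank pin P = (r cos θ, r sin θ) = (34.373624, 32.053923)
h = r sin θ − e = 32.053923 − 9 = 23.053923
x = r cos θ + √(L² − h²) = 34.373624 + √(16641.0 − 531.4834) = 34.373624 + 126.923271 = 161.296895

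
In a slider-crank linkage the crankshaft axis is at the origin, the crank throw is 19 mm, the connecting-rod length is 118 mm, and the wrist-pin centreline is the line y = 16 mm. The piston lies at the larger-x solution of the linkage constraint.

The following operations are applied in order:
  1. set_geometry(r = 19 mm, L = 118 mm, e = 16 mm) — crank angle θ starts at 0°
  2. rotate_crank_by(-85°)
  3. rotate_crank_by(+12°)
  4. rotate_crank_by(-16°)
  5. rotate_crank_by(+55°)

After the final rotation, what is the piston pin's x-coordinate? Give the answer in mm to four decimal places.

set_geometry: r = 19 mm, L = 118 mm, e = 16 mm; θ ← 0°
rotate_crank_by(-85°): θ ← 0° -85° = -85°
rotate_crank_by(+12°): θ ← -85° +12° = -73°
rotate_crank_by(-16°): θ ← -73° -16° = -89°
rotate_crank_by(+55°): θ ← -89° +55° = -34°
crank pin P = (r cos θ, r sin θ) = (15.751714, -10.624665)
h = r sin θ − e = -10.624665 − 16 = -26.624665
x = r cos θ + √(L² − h²) = 15.751714 + √(13924.0 − 708.8728) = 15.751714 + 114.957067 = 130.708781

130.7088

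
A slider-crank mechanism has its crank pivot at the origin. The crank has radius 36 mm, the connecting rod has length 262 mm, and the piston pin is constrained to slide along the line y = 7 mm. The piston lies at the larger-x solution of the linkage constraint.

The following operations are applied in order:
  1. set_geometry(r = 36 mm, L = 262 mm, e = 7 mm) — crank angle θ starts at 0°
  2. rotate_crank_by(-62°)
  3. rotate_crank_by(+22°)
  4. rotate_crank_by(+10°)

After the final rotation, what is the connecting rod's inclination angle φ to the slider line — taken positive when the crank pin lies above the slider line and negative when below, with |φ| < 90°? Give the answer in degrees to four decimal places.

-5.4755

set_geometry: r = 36 mm, L = 262 mm, e = 7 mm; θ ← 0°
rotate_crank_by(-62°): θ ← 0° -62° = -62°
rotate_crank_by(+22°): θ ← -62° +22° = -40°
rotate_crank_by(+10°): θ ← -40° +10° = -30°
crank pin P = (r cos θ, r sin θ) = (31.176915, -18.000000)
h = r sin θ − e = -18.000000 − 7 = -25.000000
sin φ = h / L = -25.000000 / 262 = -0.09541985
φ = arcsin(-0.09541985) = -5.475485°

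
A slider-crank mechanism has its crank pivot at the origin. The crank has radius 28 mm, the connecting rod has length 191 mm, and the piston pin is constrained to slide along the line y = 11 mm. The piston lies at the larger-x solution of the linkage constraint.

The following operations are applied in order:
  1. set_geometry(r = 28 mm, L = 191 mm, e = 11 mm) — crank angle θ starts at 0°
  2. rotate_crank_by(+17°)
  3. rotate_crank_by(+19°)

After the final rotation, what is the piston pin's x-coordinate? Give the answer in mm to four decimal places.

213.5745

set_geometry: r = 28 mm, L = 191 mm, e = 11 mm; θ ← 0°
rotate_crank_by(+17°): θ ← 0° +17° = 17°
rotate_crank_by(+19°): θ ← 17° +19° = 36°
crank pin P = (r cos θ, r sin θ) = (22.652476, 16.457987)
h = r sin θ − e = 16.457987 − 11 = 5.457987
x = r cos θ + √(L² − h²) = 22.652476 + √(36481.0 − 29.7896) = 22.652476 + 190.922001 = 213.574477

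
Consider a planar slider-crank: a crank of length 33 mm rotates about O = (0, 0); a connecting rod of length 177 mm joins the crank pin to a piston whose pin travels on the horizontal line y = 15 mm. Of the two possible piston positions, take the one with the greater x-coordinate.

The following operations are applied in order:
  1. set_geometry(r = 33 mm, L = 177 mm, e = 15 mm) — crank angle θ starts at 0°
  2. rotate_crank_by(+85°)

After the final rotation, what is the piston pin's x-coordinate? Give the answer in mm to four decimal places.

set_geometry: r = 33 mm, L = 177 mm, e = 15 mm; θ ← 0°
rotate_crank_by(+85°): θ ← 0° +85° = 85°
crank pin P = (r cos θ, r sin θ) = (2.876140, 32.874425)
h = r sin θ − e = 32.874425 − 15 = 17.874425
x = r cos θ + √(L² − h²) = 2.876140 + √(31329.0 − 319.4951) = 2.876140 + 176.095159 = 178.971298

178.9713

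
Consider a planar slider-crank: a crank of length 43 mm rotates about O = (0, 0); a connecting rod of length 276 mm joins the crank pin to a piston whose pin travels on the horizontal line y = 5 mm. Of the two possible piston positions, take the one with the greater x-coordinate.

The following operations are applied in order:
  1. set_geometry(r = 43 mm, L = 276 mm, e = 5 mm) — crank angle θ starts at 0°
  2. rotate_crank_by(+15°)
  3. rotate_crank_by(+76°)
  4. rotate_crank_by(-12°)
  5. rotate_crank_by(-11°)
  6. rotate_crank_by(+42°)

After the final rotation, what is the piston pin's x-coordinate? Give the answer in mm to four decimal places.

259.0126

set_geometry: r = 43 mm, L = 276 mm, e = 5 mm; θ ← 0°
rotate_crank_by(+15°): θ ← 0° +15° = 15°
rotate_crank_by(+76°): θ ← 15° +76° = 91°
rotate_crank_by(-12°): θ ← 91° -12° = 79°
rotate_crank_by(-11°): θ ← 79° -11° = 68°
rotate_crank_by(+42°): θ ← 68° +42° = 110°
crank pin P = (r cos θ, r sin θ) = (-14.706866, 40.406783)
h = r sin θ − e = 40.406783 − 5 = 35.406783
x = r cos θ + √(L² − h²) = -14.706866 + √(76176.0 − 1253.6403) = -14.706866 + 273.719491 = 259.012625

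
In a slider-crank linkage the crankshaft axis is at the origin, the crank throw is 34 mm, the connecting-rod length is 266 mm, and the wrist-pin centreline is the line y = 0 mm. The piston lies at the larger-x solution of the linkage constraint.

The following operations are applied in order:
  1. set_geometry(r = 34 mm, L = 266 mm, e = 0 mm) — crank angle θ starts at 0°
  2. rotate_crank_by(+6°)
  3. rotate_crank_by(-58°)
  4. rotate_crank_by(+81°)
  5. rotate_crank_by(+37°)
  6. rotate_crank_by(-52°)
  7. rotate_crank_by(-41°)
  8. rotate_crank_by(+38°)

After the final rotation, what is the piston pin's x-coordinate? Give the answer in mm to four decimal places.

set_geometry: r = 34 mm, L = 266 mm, e = 0 mm; θ ← 0°
rotate_crank_by(+6°): θ ← 0° +6° = 6°
rotate_crank_by(-58°): θ ← 6° -58° = -52°
rotate_crank_by(+81°): θ ← -52° +81° = 29°
rotate_crank_by(+37°): θ ← 29° +37° = 66°
rotate_crank_by(-52°): θ ← 66° -52° = 14°
rotate_crank_by(-41°): θ ← 14° -41° = -27°
rotate_crank_by(+38°): θ ← -27° +38° = 11°
crank pin P = (r cos θ, r sin θ) = (33.375324, 6.487506)
h = r sin θ − e = 6.487506 − 0 = 6.487506
x = r cos θ + √(L² − h²) = 33.375324 + √(70756.0 − 42.0877) = 33.375324 + 265.920876 = 299.296200

299.2962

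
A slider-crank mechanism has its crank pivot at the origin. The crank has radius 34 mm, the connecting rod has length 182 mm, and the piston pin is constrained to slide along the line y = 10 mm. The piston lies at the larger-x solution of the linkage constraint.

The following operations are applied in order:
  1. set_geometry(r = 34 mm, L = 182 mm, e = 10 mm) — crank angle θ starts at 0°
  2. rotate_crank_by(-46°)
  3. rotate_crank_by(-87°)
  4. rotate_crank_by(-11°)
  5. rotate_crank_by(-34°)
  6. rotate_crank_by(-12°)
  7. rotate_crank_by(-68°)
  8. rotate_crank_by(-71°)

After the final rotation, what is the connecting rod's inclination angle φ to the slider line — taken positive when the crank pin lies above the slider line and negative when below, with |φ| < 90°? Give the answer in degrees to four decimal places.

set_geometry: r = 34 mm, L = 182 mm, e = 10 mm; θ ← 0°
rotate_crank_by(-46°): θ ← 0° -46° = -46°
rotate_crank_by(-87°): θ ← -46° -87° = -133°
rotate_crank_by(-11°): θ ← -133° -11° = -144°
rotate_crank_by(-34°): θ ← -144° -34° = -178°
rotate_crank_by(-12°): θ ← -178° -12° = -190°
rotate_crank_by(-68°): θ ← -190° -68° = -258°
rotate_crank_by(-71°): θ ← -258° -71° = -329°
crank pin P = (r cos θ, r sin θ) = (29.143688, 17.511295)
h = r sin θ − e = 17.511295 − 10 = 7.511295
sin φ = h / L = 7.511295 / 182 = 0.04127085
φ = arcsin(0.04127085) = 2.365317°

2.3653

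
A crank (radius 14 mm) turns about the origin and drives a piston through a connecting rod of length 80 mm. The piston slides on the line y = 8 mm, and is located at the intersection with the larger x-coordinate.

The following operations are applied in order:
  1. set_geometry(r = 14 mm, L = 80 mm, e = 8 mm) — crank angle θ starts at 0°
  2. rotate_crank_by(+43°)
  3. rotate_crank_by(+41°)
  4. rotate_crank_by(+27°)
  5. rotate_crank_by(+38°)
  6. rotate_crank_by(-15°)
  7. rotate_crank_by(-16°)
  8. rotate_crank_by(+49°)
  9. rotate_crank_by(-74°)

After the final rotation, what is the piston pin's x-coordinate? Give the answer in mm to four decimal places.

79.0434

set_geometry: r = 14 mm, L = 80 mm, e = 8 mm; θ ← 0°
rotate_crank_by(+43°): θ ← 0° +43° = 43°
rotate_crank_by(+41°): θ ← 43° +41° = 84°
rotate_crank_by(+27°): θ ← 84° +27° = 111°
rotate_crank_by(+38°): θ ← 111° +38° = 149°
rotate_crank_by(-15°): θ ← 149° -15° = 134°
rotate_crank_by(-16°): θ ← 134° -16° = 118°
rotate_crank_by(+49°): θ ← 118° +49° = 167°
rotate_crank_by(-74°): θ ← 167° -74° = 93°
crank pin P = (r cos θ, r sin θ) = (-0.732703, 13.980813)
h = r sin θ − e = 13.980813 − 8 = 5.980813
x = r cos θ + √(L² − h²) = -0.732703 + √(6400.0 − 35.7701) = -0.732703 + 79.776123 = 79.043420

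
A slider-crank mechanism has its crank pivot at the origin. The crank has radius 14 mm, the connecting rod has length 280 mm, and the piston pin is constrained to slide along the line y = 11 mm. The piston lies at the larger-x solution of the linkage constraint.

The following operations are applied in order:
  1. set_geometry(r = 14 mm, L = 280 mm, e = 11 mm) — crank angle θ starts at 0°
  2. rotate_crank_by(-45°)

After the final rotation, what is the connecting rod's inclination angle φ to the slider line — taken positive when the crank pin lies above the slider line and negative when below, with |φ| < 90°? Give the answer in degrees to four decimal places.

-4.2806

set_geometry: r = 14 mm, L = 280 mm, e = 11 mm; θ ← 0°
rotate_crank_by(-45°): θ ← 0° -45° = -45°
crank pin P = (r cos θ, r sin θ) = (9.899495, -9.899495)
h = r sin θ − e = -9.899495 − 11 = -20.899495
sin φ = h / L = -20.899495 / 280 = -0.07464105
φ = arcsin(-0.07464105) = -4.280598°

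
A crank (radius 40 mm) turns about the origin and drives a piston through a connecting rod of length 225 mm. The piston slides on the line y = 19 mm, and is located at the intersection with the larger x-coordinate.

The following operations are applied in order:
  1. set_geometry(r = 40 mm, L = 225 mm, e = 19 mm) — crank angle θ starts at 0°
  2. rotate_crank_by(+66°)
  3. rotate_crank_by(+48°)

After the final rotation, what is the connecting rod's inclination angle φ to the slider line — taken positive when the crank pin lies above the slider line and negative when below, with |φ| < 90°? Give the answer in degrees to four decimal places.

set_geometry: r = 40 mm, L = 225 mm, e = 19 mm; θ ← 0°
rotate_crank_by(+66°): θ ← 0° +66° = 66°
rotate_crank_by(+48°): θ ← 66° +48° = 114°
crank pin P = (r cos θ, r sin θ) = (-16.269466, 36.541818)
h = r sin θ − e = 36.541818 − 19 = 17.541818
sin φ = h / L = 17.541818 / 225 = 0.07796364
φ = arcsin(0.07796364) = 4.471525°

4.4715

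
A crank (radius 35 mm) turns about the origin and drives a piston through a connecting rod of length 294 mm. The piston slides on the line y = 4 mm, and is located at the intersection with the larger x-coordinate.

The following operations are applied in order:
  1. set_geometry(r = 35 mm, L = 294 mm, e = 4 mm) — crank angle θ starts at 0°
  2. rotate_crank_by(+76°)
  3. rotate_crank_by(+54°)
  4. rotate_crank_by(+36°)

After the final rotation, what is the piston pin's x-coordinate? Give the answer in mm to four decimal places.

260.0057

set_geometry: r = 35 mm, L = 294 mm, e = 4 mm; θ ← 0°
rotate_crank_by(+76°): θ ← 0° +76° = 76°
rotate_crank_by(+54°): θ ← 76° +54° = 130°
rotate_crank_by(+36°): θ ← 130° +36° = 166°
crank pin P = (r cos θ, r sin θ) = (-33.960350, 8.467266)
h = r sin θ − e = 8.467266 − 4 = 4.467266
x = r cos θ + √(L² − h²) = -33.960350 + √(86436.0 − 19.9565) = -33.960350 + 293.966058 = 260.005708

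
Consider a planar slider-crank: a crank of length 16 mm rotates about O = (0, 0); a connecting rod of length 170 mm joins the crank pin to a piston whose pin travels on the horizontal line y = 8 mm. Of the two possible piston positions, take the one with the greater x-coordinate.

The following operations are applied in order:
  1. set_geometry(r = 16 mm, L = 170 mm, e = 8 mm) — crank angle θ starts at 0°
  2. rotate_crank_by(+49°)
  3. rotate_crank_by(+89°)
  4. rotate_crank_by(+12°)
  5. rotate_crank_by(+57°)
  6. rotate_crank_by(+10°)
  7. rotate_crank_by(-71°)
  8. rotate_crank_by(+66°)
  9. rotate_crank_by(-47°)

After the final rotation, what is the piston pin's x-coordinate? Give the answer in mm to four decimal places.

set_geometry: r = 16 mm, L = 170 mm, e = 8 mm; θ ← 0°
rotate_crank_by(+49°): θ ← 0° +49° = 49°
rotate_crank_by(+89°): θ ← 49° +89° = 138°
rotate_crank_by(+12°): θ ← 138° +12° = 150°
rotate_crank_by(+57°): θ ← 150° +57° = 207°
rotate_crank_by(+10°): θ ← 207° +10° = 217°
rotate_crank_by(-71°): θ ← 217° -71° = 146°
rotate_crank_by(+66°): θ ← 146° +66° = 212°
rotate_crank_by(-47°): θ ← 212° -47° = 165°
crank pin P = (r cos θ, r sin θ) = (-15.454813, 4.141105)
h = r sin θ − e = 4.141105 − 8 = -3.858895
x = r cos θ + √(L² − h²) = -15.454813 + √(28900.0 − 14.8911) = -15.454813 + 169.956197 = 154.501384

154.5014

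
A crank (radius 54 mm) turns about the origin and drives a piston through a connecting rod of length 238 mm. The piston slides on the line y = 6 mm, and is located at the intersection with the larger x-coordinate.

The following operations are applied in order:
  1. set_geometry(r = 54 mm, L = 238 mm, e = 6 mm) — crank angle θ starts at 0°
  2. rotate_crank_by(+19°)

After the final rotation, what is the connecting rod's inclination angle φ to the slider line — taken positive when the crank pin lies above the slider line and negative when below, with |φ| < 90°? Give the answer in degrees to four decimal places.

2.7890

set_geometry: r = 54 mm, L = 238 mm, e = 6 mm; θ ← 0°
rotate_crank_by(+19°): θ ← 0° +19° = 19°
crank pin P = (r cos θ, r sin θ) = (51.058003, 17.580680)
h = r sin θ − e = 17.580680 − 6 = 11.580680
sin φ = h / L = 11.580680 / 238 = 0.04865832
φ = arcsin(0.04865832) = 2.789018°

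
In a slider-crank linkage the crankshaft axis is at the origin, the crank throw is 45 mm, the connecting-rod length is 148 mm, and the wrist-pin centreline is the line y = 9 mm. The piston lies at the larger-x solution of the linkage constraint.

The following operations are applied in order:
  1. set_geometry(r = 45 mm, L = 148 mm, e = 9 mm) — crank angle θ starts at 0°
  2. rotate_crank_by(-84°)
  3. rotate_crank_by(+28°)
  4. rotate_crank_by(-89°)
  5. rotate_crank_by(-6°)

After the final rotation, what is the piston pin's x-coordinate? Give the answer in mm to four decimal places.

set_geometry: r = 45 mm, L = 148 mm, e = 9 mm; θ ← 0°
rotate_crank_by(-84°): θ ← 0° -84° = -84°
rotate_crank_by(+28°): θ ← -84° +28° = -56°
rotate_crank_by(-89°): θ ← -56° -89° = -145°
rotate_crank_by(-6°): θ ← -145° -6° = -151°
crank pin P = (r cos θ, r sin θ) = (-39.357887, -21.816433)
h = r sin θ − e = -21.816433 − 9 = -30.816433
x = r cos θ + √(L² − h²) = -39.357887 + √(21904.0 − 949.6525) = -39.357887 + 144.756166 = 105.398279

105.3983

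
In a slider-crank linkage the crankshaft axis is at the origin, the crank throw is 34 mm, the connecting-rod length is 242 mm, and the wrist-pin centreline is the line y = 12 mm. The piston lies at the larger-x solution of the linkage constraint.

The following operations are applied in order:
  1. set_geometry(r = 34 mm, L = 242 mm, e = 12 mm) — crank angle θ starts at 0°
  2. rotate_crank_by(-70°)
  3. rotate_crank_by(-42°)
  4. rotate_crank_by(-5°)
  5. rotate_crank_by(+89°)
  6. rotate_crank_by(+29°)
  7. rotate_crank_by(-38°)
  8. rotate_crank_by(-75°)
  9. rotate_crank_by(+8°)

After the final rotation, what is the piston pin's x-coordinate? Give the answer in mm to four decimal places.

229.5558

set_geometry: r = 34 mm, L = 242 mm, e = 12 mm; θ ← 0°
rotate_crank_by(-70°): θ ← 0° -70° = -70°
rotate_crank_by(-42°): θ ← -70° -42° = -112°
rotate_crank_by(-5°): θ ← -112° -5° = -117°
rotate_crank_by(+89°): θ ← -117° +89° = -28°
rotate_crank_by(+29°): θ ← -28° +29° = 1°
rotate_crank_by(-38°): θ ← 1° -38° = -37°
rotate_crank_by(-75°): θ ← -37° -75° = -112°
rotate_crank_by(+8°): θ ← -112° +8° = -104°
crank pin P = (r cos θ, r sin θ) = (-8.225344, -32.990055)
h = r sin θ − e = -32.990055 − 12 = -44.990055
x = r cos θ + √(L² − h²) = -8.225344 + √(58564.0 − 2024.1050) = -8.225344 + 237.781191 = 229.555847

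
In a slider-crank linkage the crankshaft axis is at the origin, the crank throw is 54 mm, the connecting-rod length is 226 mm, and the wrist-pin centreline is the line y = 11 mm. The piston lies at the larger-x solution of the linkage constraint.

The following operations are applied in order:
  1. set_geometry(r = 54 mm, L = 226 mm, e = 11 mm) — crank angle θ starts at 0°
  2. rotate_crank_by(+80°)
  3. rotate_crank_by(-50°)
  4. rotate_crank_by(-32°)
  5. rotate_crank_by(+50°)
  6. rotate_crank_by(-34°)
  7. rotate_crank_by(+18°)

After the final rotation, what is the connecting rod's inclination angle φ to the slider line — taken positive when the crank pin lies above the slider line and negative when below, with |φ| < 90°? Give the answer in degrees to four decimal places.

4.4705

set_geometry: r = 54 mm, L = 226 mm, e = 11 mm; θ ← 0°
rotate_crank_by(+80°): θ ← 0° +80° = 80°
rotate_crank_by(-50°): θ ← 80° -50° = 30°
rotate_crank_by(-32°): θ ← 30° -32° = -2°
rotate_crank_by(+50°): θ ← -2° +50° = 48°
rotate_crank_by(-34°): θ ← 48° -34° = 14°
rotate_crank_by(+18°): θ ← 14° +18° = 32°
crank pin P = (r cos θ, r sin θ) = (45.794597, 28.615640)
h = r sin θ − e = 28.615640 − 11 = 17.615640
sin φ = h / L = 17.615640 / 226 = 0.07794531
φ = arcsin(0.07794531) = 4.470472°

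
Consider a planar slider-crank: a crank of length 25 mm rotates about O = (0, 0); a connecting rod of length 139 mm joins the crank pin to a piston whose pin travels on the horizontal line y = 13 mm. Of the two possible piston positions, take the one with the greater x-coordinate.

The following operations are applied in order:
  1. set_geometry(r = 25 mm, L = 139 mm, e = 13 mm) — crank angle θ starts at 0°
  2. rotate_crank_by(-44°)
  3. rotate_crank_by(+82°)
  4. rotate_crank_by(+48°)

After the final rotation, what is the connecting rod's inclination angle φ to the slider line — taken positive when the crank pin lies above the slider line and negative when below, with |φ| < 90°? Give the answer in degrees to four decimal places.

4.9274

set_geometry: r = 25 mm, L = 139 mm, e = 13 mm; θ ← 0°
rotate_crank_by(-44°): θ ← 0° -44° = -44°
rotate_crank_by(+82°): θ ← -44° +82° = 38°
rotate_crank_by(+48°): θ ← 38° +48° = 86°
crank pin P = (r cos θ, r sin θ) = (1.743912, 24.939101)
h = r sin θ − e = 24.939101 − 13 = 11.939101
sin φ = h / L = 11.939101 / 139 = 0.08589281
φ = arcsin(0.08589281) = 4.927367°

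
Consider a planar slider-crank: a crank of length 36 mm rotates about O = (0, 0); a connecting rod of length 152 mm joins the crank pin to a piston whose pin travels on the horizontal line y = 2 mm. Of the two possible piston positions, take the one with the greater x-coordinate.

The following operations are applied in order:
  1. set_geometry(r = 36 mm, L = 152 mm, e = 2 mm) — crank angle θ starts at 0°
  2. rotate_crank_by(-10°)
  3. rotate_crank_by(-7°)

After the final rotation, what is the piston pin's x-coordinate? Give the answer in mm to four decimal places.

set_geometry: r = 36 mm, L = 152 mm, e = 2 mm; θ ← 0°
rotate_crank_by(-10°): θ ← 0° -10° = -10°
rotate_crank_by(-7°): θ ← -10° -7° = -17°
crank pin P = (r cos θ, r sin θ) = (34.426971, -10.525381)
h = r sin θ − e = -10.525381 − 2 = -12.525381
x = r cos θ + √(L² − h²) = 34.426971 + √(23104.0 − 156.8852) = 34.426971 + 151.483051 = 185.910022

185.9100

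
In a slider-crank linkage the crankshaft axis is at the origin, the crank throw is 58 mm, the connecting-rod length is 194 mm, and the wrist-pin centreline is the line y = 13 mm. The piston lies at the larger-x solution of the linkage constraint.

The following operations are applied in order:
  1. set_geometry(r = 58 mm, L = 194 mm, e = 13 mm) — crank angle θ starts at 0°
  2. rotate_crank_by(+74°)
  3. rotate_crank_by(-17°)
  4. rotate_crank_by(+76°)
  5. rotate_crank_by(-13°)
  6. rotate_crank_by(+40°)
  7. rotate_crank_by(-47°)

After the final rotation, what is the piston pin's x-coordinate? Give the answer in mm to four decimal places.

set_geometry: r = 58 mm, L = 194 mm, e = 13 mm; θ ← 0°
rotate_crank_by(+74°): θ ← 0° +74° = 74°
rotate_crank_by(-17°): θ ← 74° -17° = 57°
rotate_crank_by(+76°): θ ← 57° +76° = 133°
rotate_crank_by(-13°): θ ← 133° -13° = 120°
rotate_crank_by(+40°): θ ← 120° +40° = 160°
rotate_crank_by(-47°): θ ← 160° -47° = 113°
crank pin P = (r cos θ, r sin θ) = (-22.662405, 53.389282)
h = r sin θ − e = 53.389282 − 13 = 40.389282
x = r cos θ + √(L² − h²) = -22.662405 + √(37636.0 − 1631.2941) = -22.662405 + 189.749060 = 167.086655

167.0867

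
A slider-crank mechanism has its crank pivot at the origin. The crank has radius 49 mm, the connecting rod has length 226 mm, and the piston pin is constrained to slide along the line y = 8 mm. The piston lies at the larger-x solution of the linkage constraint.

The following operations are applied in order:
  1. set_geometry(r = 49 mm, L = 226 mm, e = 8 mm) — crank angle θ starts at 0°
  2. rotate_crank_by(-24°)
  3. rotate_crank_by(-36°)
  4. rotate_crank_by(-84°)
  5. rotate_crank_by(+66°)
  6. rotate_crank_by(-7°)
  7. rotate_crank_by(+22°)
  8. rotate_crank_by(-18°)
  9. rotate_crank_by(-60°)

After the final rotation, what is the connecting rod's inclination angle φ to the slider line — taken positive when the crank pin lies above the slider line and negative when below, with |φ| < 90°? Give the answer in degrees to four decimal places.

set_geometry: r = 49 mm, L = 226 mm, e = 8 mm; θ ← 0°
rotate_crank_by(-24°): θ ← 0° -24° = -24°
rotate_crank_by(-36°): θ ← -24° -36° = -60°
rotate_crank_by(-84°): θ ← -60° -84° = -144°
rotate_crank_by(+66°): θ ← -144° +66° = -78°
rotate_crank_by(-7°): θ ← -78° -7° = -85°
rotate_crank_by(+22°): θ ← -85° +22° = -63°
rotate_crank_by(-18°): θ ← -63° -18° = -81°
rotate_crank_by(-60°): θ ← -81° -60° = -141°
crank pin P = (r cos θ, r sin θ) = (-38.080152, -30.836699)
h = r sin θ − e = -30.836699 − 8 = -38.836699
sin φ = h / L = -38.836699 / 226 = -0.17184380
φ = arcsin(-0.17184380) = -9.895039°

-9.8950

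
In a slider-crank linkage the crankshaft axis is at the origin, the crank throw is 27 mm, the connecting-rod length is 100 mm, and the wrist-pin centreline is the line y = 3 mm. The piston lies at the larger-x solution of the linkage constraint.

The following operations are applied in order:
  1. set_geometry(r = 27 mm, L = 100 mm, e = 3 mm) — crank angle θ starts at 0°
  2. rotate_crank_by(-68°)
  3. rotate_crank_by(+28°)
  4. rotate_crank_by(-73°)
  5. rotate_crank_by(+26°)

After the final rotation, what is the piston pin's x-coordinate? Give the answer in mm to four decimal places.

96.8186

set_geometry: r = 27 mm, L = 100 mm, e = 3 mm; θ ← 0°
rotate_crank_by(-68°): θ ← 0° -68° = -68°
rotate_crank_by(+28°): θ ← -68° +28° = -40°
rotate_crank_by(-73°): θ ← -40° -73° = -113°
rotate_crank_by(+26°): θ ← -113° +26° = -87°
crank pin P = (r cos θ, r sin θ) = (1.413071, -26.962997)
h = r sin θ − e = -26.962997 − 3 = -29.962997
x = r cos θ + √(L² − h²) = 1.413071 + √(10000.0 − 897.7812) = 1.413071 + 95.405549 = 96.818620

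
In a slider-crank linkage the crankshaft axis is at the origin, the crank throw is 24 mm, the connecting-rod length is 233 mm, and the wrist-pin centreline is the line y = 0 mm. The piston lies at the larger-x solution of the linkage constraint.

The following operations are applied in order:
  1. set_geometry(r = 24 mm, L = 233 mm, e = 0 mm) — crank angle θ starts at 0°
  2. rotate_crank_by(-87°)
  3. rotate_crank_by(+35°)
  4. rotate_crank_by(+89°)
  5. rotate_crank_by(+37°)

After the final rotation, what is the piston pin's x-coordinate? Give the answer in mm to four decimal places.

set_geometry: r = 24 mm, L = 233 mm, e = 0 mm; θ ← 0°
rotate_crank_by(-87°): θ ← 0° -87° = -87°
rotate_crank_by(+35°): θ ← -87° +35° = -52°
rotate_crank_by(+89°): θ ← -52° +89° = 37°
rotate_crank_by(+37°): θ ← 37° +37° = 74°
crank pin P = (r cos θ, r sin θ) = (6.615297, 23.070281)
h = r sin θ − e = 23.070281 − 0 = 23.070281
x = r cos θ + √(L² − h²) = 6.615297 + √(54289.0 − 532.2379) = 6.615297 + 231.855046 = 238.470342

238.4703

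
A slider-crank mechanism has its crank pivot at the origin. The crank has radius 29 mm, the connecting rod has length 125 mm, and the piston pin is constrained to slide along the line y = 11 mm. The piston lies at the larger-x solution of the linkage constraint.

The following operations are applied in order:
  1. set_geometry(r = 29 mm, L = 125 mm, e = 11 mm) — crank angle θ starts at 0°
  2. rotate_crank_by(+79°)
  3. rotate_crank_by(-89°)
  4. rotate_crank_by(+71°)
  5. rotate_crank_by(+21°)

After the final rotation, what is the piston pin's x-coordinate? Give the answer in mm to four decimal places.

set_geometry: r = 29 mm, L = 125 mm, e = 11 mm; θ ← 0°
rotate_crank_by(+79°): θ ← 0° +79° = 79°
rotate_crank_by(-89°): θ ← 79° -89° = -10°
rotate_crank_by(+71°): θ ← -10° +71° = 61°
rotate_crank_by(+21°): θ ← 61° +21° = 82°
crank pin P = (r cos θ, r sin θ) = (4.036020, 28.717774)
h = r sin θ − e = 28.717774 − 11 = 17.717774
x = r cos θ + √(L² − h²) = 4.036020 + √(15625.0 − 313.9195) = 4.036020 + 123.737951 = 127.773971

127.7740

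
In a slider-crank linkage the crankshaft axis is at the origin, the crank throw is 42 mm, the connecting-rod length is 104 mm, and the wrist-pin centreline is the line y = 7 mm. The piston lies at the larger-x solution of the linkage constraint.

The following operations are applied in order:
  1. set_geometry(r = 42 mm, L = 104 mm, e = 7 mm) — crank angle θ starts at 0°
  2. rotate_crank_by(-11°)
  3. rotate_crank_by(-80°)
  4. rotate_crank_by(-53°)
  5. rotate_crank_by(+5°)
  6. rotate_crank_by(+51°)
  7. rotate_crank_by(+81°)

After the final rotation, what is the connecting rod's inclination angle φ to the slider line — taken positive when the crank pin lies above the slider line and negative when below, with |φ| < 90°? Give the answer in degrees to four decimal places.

-6.6915

set_geometry: r = 42 mm, L = 104 mm, e = 7 mm; θ ← 0°
rotate_crank_by(-11°): θ ← 0° -11° = -11°
rotate_crank_by(-80°): θ ← -11° -80° = -91°
rotate_crank_by(-53°): θ ← -91° -53° = -144°
rotate_crank_by(+5°): θ ← -144° +5° = -139°
rotate_crank_by(+51°): θ ← -139° +51° = -88°
rotate_crank_by(+81°): θ ← -88° +81° = -7°
crank pin P = (r cos θ, r sin θ) = (41.686938, -5.118512)
h = r sin θ − e = -5.118512 − 7 = -12.118512
sin φ = h / L = -12.118512 / 104 = -0.11652416
φ = arcsin(-0.11652416) = -6.691544°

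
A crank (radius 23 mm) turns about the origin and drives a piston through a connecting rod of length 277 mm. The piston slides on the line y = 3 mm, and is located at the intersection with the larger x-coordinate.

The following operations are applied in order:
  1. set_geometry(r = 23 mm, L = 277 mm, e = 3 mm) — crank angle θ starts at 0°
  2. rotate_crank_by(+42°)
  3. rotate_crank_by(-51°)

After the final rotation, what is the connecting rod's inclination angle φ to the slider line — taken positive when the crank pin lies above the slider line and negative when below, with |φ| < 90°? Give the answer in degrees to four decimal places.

set_geometry: r = 23 mm, L = 277 mm, e = 3 mm; θ ← 0°
rotate_crank_by(+42°): θ ← 0° +42° = 42°
rotate_crank_by(-51°): θ ← 42° -51° = -9°
crank pin P = (r cos θ, r sin θ) = (22.716832, -3.597993)
h = r sin θ − e = -3.597993 − 3 = -6.597993
sin φ = h / L = -6.597993 / 277 = -0.02381947
φ = arcsin(-0.02381947) = -1.364884°

-1.3649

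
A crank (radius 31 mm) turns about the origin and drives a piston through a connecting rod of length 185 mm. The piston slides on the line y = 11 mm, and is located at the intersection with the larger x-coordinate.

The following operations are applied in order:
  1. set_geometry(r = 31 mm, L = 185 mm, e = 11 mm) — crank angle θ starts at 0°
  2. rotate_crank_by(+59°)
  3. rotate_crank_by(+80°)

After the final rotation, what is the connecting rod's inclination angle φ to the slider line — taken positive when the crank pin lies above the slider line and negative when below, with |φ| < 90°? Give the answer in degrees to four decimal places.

set_geometry: r = 31 mm, L = 185 mm, e = 11 mm; θ ← 0°
rotate_crank_by(+59°): θ ← 0° +59° = 59°
rotate_crank_by(+80°): θ ← 59° +80° = 139°
crank pin P = (r cos θ, r sin θ) = (-23.395997, 20.337830)
h = r sin θ − e = 20.337830 − 11 = 9.337830
sin φ = h / L = 9.337830 / 185 = 0.05047476
φ = arcsin(0.05047476) = 2.893220°

2.8932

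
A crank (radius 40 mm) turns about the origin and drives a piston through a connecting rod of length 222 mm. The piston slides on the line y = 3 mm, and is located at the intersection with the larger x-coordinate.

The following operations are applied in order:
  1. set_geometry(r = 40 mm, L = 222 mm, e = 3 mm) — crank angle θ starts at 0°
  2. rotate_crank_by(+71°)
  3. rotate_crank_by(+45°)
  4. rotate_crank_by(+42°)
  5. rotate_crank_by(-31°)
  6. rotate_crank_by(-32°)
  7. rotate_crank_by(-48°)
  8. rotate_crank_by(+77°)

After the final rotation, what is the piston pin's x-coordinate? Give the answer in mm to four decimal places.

197.5738

set_geometry: r = 40 mm, L = 222 mm, e = 3 mm; θ ← 0°
rotate_crank_by(+71°): θ ← 0° +71° = 71°
rotate_crank_by(+45°): θ ← 71° +45° = 116°
rotate_crank_by(+42°): θ ← 116° +42° = 158°
rotate_crank_by(-31°): θ ← 158° -31° = 127°
rotate_crank_by(-32°): θ ← 127° -32° = 95°
rotate_crank_by(-48°): θ ← 95° -48° = 47°
rotate_crank_by(+77°): θ ← 47° +77° = 124°
crank pin P = (r cos θ, r sin θ) = (-22.367716, 33.161503)
h = r sin θ − e = 33.161503 − 3 = 30.161503
x = r cos θ + √(L² − h²) = -22.367716 + √(49284.0 − 909.7163) = -22.367716 + 219.941546 = 197.573830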